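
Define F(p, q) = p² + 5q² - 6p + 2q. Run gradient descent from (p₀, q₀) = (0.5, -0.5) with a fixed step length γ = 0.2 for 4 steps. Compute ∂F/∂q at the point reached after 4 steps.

-3

∇F = (2p - 6, 10q + 2)
(p₁, q₁) = (0.5, -0.5) − 0.2·(-5, -3) = (1.5, 0.1)
(p₂, q₂) = (1.5, 0.1) − 0.2·(-3, 3) = (2.1, -0.5)
(p₃, q₃) = (2.1, -0.5) − 0.2·(-1.8, -3) = (2.46, 0.1)
(p₄, q₄) = (2.46, 0.1) − 0.2·(-1.08, 3) = (2.676, -0.5)
∂F/∂q at (2.676, -0.5) = -3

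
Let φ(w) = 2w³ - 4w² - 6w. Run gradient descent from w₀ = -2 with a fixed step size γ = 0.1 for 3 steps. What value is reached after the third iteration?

φ′(w) = 6w² - 8w - 6
w₁ = -2 − 0.1·34 = -5.4
w₂ = -5.4 − 0.1·212.16 = -26.616
w₃ = -26.616 − 0.1·4457.396736 = -472.3556736

-472.3556736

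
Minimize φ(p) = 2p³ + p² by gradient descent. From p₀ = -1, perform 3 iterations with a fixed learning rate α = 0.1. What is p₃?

-4.9997696

φ′(p) = 6p² + 2p
Step 1: φ′(-1) = 4; p₁ = -1 − 0.1·4 = -1.4
Step 2: φ′(-1.4) = 8.96; p₂ = -1.4 − 0.1·8.96 = -2.296
Step 3: φ′(-2.296) = 27.037696; p₃ = -2.296 − 0.1·27.037696 = -4.9997696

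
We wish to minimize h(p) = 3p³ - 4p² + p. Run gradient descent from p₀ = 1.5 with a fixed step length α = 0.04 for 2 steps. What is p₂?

h′(p) = 9p² - 8p + 1
Step 1: h′(1.5) = 9.25; p₁ = 1.5 − 0.04·9.25 = 1.13
Step 2: h′(1.13) = 3.4521; p₂ = 1.13 − 0.04·3.4521 = 0.991916

0.991916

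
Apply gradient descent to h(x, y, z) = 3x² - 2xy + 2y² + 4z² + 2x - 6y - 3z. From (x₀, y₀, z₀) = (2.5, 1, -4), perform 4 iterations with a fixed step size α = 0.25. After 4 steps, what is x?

1.03125

∇h = (6x - 2y + 2, -2x + 4y - 6, 8z - 3)
(x₁, y₁, z₁) = (2.5, 1, -4) − 0.25·(15, -7, -35) = (-1.25, 2.75, 4.75)
(x₂, y₂, z₂) = (-1.25, 2.75, 4.75) − 0.25·(-11, 7.5, 35) = (1.5, 0.875, -4)
(x₃, y₃, z₃) = (1.5, 0.875, -4) − 0.25·(9.25, -5.5, -35) = (-0.8125, 2.25, 4.75)
(x₄, y₄, z₄) = (-0.8125, 2.25, 4.75) − 0.25·(-7.375, 4.625, 35) = (1.03125, 1.09375, -4)
x = 1.03125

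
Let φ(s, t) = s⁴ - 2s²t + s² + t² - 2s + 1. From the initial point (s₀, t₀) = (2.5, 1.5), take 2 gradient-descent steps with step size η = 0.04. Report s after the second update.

∇φ = (4s³ - 4st + 2s - 2, -2s² + 2t)
Step 1: at (2.5, 1.5), ∇φ = (50.5, -9.5) → (2.5, 1.5) − 0.04·(50.5, -9.5) = (0.48, 1.88)
Step 2: at (0.48, 1.88), ∇φ = (-4.207232, 3.2992) → (0.48, 1.88) − 0.04·(-4.207232, 3.2992) = (0.64828928, 1.748032)
s = 0.64828928

0.64828928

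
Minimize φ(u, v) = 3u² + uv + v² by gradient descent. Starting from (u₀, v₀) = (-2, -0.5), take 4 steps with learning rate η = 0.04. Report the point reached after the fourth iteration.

∇φ = (6u + v, u + 2v)
(u₁, v₁) = (-2, -0.5) − 0.04·(-12.5, -3) = (-1.5, -0.38)
(u₂, v₂) = (-1.5, -0.38) − 0.04·(-9.38, -2.26) = (-1.1248, -0.2896)
(u₃, v₃) = (-1.1248, -0.2896) − 0.04·(-7.0384, -1.704) = (-0.843264, -0.22144)
(u₄, v₄) = (-0.843264, -0.22144) − 0.04·(-5.281024, -1.286144) = (-0.63202304, -0.16999424)

(-0.63202304, -0.16999424)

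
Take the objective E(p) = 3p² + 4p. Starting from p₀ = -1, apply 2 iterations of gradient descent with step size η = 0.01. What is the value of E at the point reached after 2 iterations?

E′(p) = 6p + 4
Step 1: E′(-1) = -2; p₁ = -1 − 0.01·(-2) = -0.98
Step 2: E′(-0.98) = -1.88; p₂ = -0.98 − 0.01·(-1.88) = -0.9612
E(-0.9612) = -1.07308368

-1.07308368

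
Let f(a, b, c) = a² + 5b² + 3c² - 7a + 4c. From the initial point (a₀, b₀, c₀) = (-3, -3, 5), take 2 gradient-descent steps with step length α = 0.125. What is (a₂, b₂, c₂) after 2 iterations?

∇f = (2a - 7, 10b, 6c + 4)
(a₁, b₁, c₁) = (-3, -3, 5) − 0.125·(-13, -30, 34) = (-1.375, 0.75, 0.75)
(a₂, b₂, c₂) = (-1.375, 0.75, 0.75) − 0.125·(-9.75, 7.5, 8.5) = (-0.15625, -0.1875, -0.3125)

(-0.15625, -0.1875, -0.3125)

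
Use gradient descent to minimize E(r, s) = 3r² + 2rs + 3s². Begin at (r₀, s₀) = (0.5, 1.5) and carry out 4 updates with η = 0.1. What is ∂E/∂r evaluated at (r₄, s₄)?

-0.2464

∇E = (6r + 2s, 2r + 6s)
(r₁, s₁) = (0.5, 1.5) − 0.1·(6, 10) = (-0.1, 0.5)
(r₂, s₂) = (-0.1, 0.5) − 0.1·(0.4, 2.8) = (-0.14, 0.22)
(r₃, s₃) = (-0.14, 0.22) − 0.1·(-0.4, 1.04) = (-0.1, 0.116)
(r₄, s₄) = (-0.1, 0.116) − 0.1·(-0.368, 0.496) = (-0.0632, 0.0664)
∂E/∂r at (-0.0632, 0.0664) = -0.2464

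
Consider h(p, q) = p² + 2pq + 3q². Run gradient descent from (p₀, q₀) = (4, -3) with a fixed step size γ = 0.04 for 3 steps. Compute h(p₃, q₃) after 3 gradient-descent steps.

∇h = (2p + 2q, 2p + 6q)
Step 1: at (4, -3), ∇h = (2, -10) → (4, -3) − 0.04·(2, -10) = (3.92, -2.6)
Step 2: at (3.92, -2.6), ∇h = (2.64, -7.76) → (3.92, -2.6) − 0.04·(2.64, -7.76) = (3.8144, -2.2896)
Step 3: at (3.8144, -2.2896), ∇h = (3.0496, -6.1088) → (3.8144, -2.2896) − 0.04·(3.0496, -6.1088) = (3.692416, -2.045248)
h(3.692416, -2.045248) = 11.079241183232

11.079241183232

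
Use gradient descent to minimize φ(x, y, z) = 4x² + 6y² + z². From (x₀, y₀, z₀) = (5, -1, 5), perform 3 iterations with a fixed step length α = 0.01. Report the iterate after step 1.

∇φ = (8x, 12y, 2z)
(x₁, y₁, z₁) = (5, -1, 5) − 0.01·(40, -12, 10) = (4.6, -0.88, 4.9)

(4.6, -0.88, 4.9)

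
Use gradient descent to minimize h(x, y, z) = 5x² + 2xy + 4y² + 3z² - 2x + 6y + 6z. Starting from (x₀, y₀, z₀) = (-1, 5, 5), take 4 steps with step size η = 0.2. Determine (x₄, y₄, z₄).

(4.248, 1.6592, -0.9904)

∇h = (10x + 2y - 2, 2x + 8y + 6, 6z + 6)
Step 1: at (-1, 5, 5), ∇h = (-2, 44, 36) → (-1, 5, 5) − 0.2·(-2, 44, 36) = (-0.6, -3.8, -2.2)
Step 2: at (-0.6, -3.8, -2.2), ∇h = (-15.6, -25.6, -7.2) → (-0.6, -3.8, -2.2) − 0.2·(-15.6, -25.6, -7.2) = (2.52, 1.32, -0.76)
Step 3: at (2.52, 1.32, -0.76), ∇h = (25.84, 21.6, 1.44) → (2.52, 1.32, -0.76) − 0.2·(25.84, 21.6, 1.44) = (-2.648, -3, -1.048)
Step 4: at (-2.648, -3, -1.048), ∇h = (-34.48, -23.296, -0.288) → (-2.648, -3, -1.048) − 0.2·(-34.48, -23.296, -0.288) = (4.248, 1.6592, -0.9904)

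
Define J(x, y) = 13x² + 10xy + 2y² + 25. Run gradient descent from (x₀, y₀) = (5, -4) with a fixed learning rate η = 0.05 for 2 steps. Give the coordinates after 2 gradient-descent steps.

(2.7, -4.81)

∇J = (26x + 10y, 10x + 4y)
(x₁, y₁) = (5, -4) − 0.05·(90, 34) = (0.5, -5.7)
(x₂, y₂) = (0.5, -5.7) − 0.05·(-44, -17.8) = (2.7, -4.81)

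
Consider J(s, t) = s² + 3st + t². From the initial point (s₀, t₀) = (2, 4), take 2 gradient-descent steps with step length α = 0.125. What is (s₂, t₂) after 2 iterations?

(-0.84375, 1.6875)

∇J = (2s + 3t, 3s + 2t)
Step 1: at (2, 4), ∇J = (16, 14) → (2, 4) − 0.125·(16, 14) = (0, 2.25)
Step 2: at (0, 2.25), ∇J = (6.75, 4.5) → (0, 2.25) − 0.125·(6.75, 4.5) = (-0.84375, 1.6875)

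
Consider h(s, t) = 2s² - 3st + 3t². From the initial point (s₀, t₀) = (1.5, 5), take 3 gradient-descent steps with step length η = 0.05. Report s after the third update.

∇h = (4s - 3t, -3s + 6t)
(s₁, t₁) = (1.5, 5) − 0.05·(-9, 25.5) = (1.95, 3.725)
(s₂, t₂) = (1.95, 3.725) − 0.05·(-3.375, 16.5) = (2.11875, 2.9)
(s₃, t₃) = (2.11875, 2.9) − 0.05·(-0.225, 11.04375) = (2.13, 2.3478125)
s = 2.13

2.13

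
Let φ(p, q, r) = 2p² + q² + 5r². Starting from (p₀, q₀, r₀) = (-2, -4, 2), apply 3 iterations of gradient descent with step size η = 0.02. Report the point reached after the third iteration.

(-1.557376, -3.538944, 1.024)

∇φ = (4p, 2q, 10r)
(p₁, q₁, r₁) = (-2, -4, 2) − 0.02·(-8, -8, 20) = (-1.84, -3.84, 1.6)
(p₂, q₂, r₂) = (-1.84, -3.84, 1.6) − 0.02·(-7.36, -7.68, 16) = (-1.6928, -3.6864, 1.28)
(p₃, q₃, r₃) = (-1.6928, -3.6864, 1.28) − 0.02·(-6.7712, -7.3728, 12.8) = (-1.557376, -3.538944, 1.024)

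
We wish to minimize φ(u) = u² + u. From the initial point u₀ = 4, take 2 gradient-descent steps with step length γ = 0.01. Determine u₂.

φ′(u) = 2u + 1
Step 1: φ′(4) = 9; u₁ = 4 − 0.01·9 = 3.91
Step 2: φ′(3.91) = 8.82; u₂ = 3.91 − 0.01·8.82 = 3.8218

3.8218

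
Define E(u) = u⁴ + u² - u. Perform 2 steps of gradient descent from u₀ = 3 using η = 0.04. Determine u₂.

E′(u) = 4u³ + 2u - 1
u₁ = 3 − 0.04·113 = -1.52
u₂ = -1.52 − 0.04·(-18.087232) = -0.79651072

-0.79651072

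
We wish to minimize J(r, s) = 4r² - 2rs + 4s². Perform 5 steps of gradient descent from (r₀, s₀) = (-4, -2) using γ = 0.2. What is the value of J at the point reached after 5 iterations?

∇J = (8r - 2s, -2r + 8s)
Step 1: at (-4, -2), ∇J = (-28, -8) → (-4, -2) − 0.2·(-28, -8) = (1.6, -0.4)
Step 2: at (1.6, -0.4), ∇J = (13.6, -6.4) → (1.6, -0.4) − 0.2·(13.6, -6.4) = (-1.12, 0.88)
Step 3: at (-1.12, 0.88), ∇J = (-10.72, 9.28) → (-1.12, 0.88) − 0.2·(-10.72, 9.28) = (1.024, -0.976)
Step 4: at (1.024, -0.976), ∇J = (10.144, -9.856) → (1.024, -0.976) − 0.2·(10.144, -9.856) = (-1.0048, 0.9952)
Step 5: at (-1.0048, 0.9952), ∇J = (-10.0288, 9.9712) → (-1.0048, 0.9952) − 0.2·(-10.0288, 9.9712) = (1.00096, -0.99904)
J(1.00096, -0.99904) = 10.0000055296

10.0000055296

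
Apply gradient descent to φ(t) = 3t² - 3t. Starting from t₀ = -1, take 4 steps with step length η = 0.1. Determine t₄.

0.4616

φ′(t) = 6t - 3
t₁ = -1 − 0.1·(-9) = -0.1
t₂ = -0.1 − 0.1·(-3.6) = 0.26
t₃ = 0.26 − 0.1·(-1.44) = 0.404
t₄ = 0.404 − 0.1·(-0.576) = 0.4616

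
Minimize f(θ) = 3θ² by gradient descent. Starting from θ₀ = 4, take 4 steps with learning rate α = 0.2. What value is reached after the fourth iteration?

0.0064

f′(θ) = 6θ
θ₁ = 4 − 0.2·24 = -0.8
θ₂ = -0.8 − 0.2·(-4.8) = 0.16
θ₃ = 0.16 − 0.2·0.96 = -0.032
θ₄ = -0.032 − 0.2·(-0.192) = 0.0064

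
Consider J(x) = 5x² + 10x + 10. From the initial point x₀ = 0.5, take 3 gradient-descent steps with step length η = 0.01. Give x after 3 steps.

J′(x) = 10x + 10
Step 1: J′(0.5) = 15; x₁ = 0.5 − 0.01·15 = 0.35
Step 2: J′(0.35) = 13.5; x₂ = 0.35 − 0.01·13.5 = 0.215
Step 3: J′(0.215) = 12.15; x₃ = 0.215 − 0.01·12.15 = 0.0935

0.0935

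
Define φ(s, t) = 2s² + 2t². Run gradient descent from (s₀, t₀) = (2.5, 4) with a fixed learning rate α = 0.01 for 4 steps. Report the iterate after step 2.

(2.304, 3.6864)

∇φ = (4s, 4t)
Step 1: at (2.5, 4), ∇φ = (10, 16) → (2.5, 4) − 0.01·(10, 16) = (2.4, 3.84)
Step 2: at (2.4, 3.84), ∇φ = (9.6, 15.36) → (2.4, 3.84) − 0.01·(9.6, 15.36) = (2.304, 3.6864)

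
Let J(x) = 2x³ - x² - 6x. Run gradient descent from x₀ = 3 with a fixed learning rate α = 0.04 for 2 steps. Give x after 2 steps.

J′(x) = 6x² - 2x - 6
Step 1: J′(3) = 42; x₁ = 3 − 0.04·42 = 1.32
Step 2: J′(1.32) = 1.8144; x₂ = 1.32 − 0.04·1.8144 = 1.247424

1.247424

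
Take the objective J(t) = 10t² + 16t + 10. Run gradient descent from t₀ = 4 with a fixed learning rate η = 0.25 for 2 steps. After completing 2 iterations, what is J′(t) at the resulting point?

J′(t) = 20t + 16
t₁ = 4 − 0.25·96 = -20
t₂ = -20 − 0.25·(-384) = 76
J′(t) at (76) = 1536

1536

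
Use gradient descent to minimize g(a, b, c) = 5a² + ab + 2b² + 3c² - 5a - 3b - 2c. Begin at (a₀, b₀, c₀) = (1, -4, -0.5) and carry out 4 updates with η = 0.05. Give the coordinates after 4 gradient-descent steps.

∇g = (10a + b - 5, a + 4b - 3, 6c - 2)
Step 1: at (1, -4, -0.5), ∇g = (1, -18, -5) → (1, -4, -0.5) − 0.05·(1, -18, -5) = (0.95, -3.1, -0.25)
Step 2: at (0.95, -3.1, -0.25), ∇g = (1.4, -14.45, -3.5) → (0.95, -3.1, -0.25) − 0.05·(1.4, -14.45, -3.5) = (0.88, -2.3775, -0.075)
Step 3: at (0.88, -2.3775, -0.075), ∇g = (1.4225, -11.63, -2.45) → (0.88, -2.3775, -0.075) − 0.05·(1.4225, -11.63, -2.45) = (0.808875, -1.796, 0.0475)
Step 4: at (0.808875, -1.796, 0.0475), ∇g = (1.29275, -9.375125, -1.715) → (0.808875, -1.796, 0.0475) − 0.05·(1.29275, -9.375125, -1.715) = (0.7442375, -1.32724375, 0.13325)

(0.7442375, -1.32724375, 0.13325)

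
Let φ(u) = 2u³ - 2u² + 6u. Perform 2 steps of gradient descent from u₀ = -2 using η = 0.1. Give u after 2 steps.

-28.904

φ′(u) = 6u² - 4u + 6
u₁ = -2 − 0.1·38 = -5.8
u₂ = -5.8 − 0.1·231.04 = -28.904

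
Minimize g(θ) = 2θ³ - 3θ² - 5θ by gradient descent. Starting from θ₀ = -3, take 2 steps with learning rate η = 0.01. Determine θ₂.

-4.648334

g′(θ) = 6θ² - 6θ - 5
Step 1: g′(-3) = 67; θ₁ = -3 − 0.01·67 = -3.67
Step 2: g′(-3.67) = 97.8334; θ₂ = -3.67 − 0.01·97.8334 = -4.648334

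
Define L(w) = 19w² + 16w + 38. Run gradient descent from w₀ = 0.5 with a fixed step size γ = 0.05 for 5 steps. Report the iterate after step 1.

L′(w) = 38w + 16
w₁ = 0.5 − 0.05·35 = -1.25

-1.25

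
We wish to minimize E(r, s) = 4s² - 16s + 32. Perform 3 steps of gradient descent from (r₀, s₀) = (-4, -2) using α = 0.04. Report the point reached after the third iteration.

∇E = (0, 8s - 16)
(r₁, s₁) = (-4, -2) − 0.04·(0, -32) = (-4, -0.72)
(r₂, s₂) = (-4, -0.72) − 0.04·(0, -21.76) = (-4, 0.1504)
(r₃, s₃) = (-4, 0.1504) − 0.04·(0, -14.7968) = (-4, 0.742272)

(-4, 0.742272)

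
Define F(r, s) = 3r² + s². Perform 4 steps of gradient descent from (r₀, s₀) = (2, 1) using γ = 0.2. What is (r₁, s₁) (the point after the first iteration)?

(-0.4, 0.6)

∇F = (6r, 2s)
Step 1: at (2, 1), ∇F = (12, 2) → (2, 1) − 0.2·(12, 2) = (-0.4, 0.6)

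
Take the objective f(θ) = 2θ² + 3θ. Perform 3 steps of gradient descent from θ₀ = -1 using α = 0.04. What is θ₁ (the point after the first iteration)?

-0.96

f′(θ) = 4θ + 3
Step 1: f′(-1) = -1; θ₁ = -1 − 0.04·(-1) = -0.96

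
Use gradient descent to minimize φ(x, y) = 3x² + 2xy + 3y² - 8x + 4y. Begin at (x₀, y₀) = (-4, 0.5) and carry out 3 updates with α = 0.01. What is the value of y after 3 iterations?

∇φ = (6x + 2y - 8, 2x + 6y + 4)
(x₁, y₁) = (-4, 0.5) − 0.01·(-31, -1) = (-3.69, 0.51)
(x₂, y₂) = (-3.69, 0.51) − 0.01·(-29.12, -0.32) = (-3.3988, 0.5132)
(x₃, y₃) = (-3.3988, 0.5132) − 0.01·(-27.3664, 0.2816) = (-3.125136, 0.510384)
y = 0.510384

0.510384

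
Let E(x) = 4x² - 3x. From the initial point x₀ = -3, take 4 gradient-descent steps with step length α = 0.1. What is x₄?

0.3696

E′(x) = 8x - 3
Step 1: E′(-3) = -27; x₁ = -3 − 0.1·(-27) = -0.3
Step 2: E′(-0.3) = -5.4; x₂ = -0.3 − 0.1·(-5.4) = 0.24
Step 3: E′(0.24) = -1.08; x₃ = 0.24 − 0.1·(-1.08) = 0.348
Step 4: E′(0.348) = -0.216; x₄ = 0.348 − 0.1·(-0.216) = 0.3696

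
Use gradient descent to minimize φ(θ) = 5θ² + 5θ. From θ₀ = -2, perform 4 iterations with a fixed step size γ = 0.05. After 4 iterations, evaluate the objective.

φ′(θ) = 10θ + 5
Step 1: φ′(-2) = -15; θ₁ = -2 − 0.05·(-15) = -1.25
Step 2: φ′(-1.25) = -7.5; θ₂ = -1.25 − 0.05·(-7.5) = -0.875
Step 3: φ′(-0.875) = -3.75; θ₃ = -0.875 − 0.05·(-3.75) = -0.6875
Step 4: φ′(-0.6875) = -1.875; θ₄ = -0.6875 − 0.05·(-1.875) = -0.59375
φ(-0.59375) = -1.2060546875

-1.2060546875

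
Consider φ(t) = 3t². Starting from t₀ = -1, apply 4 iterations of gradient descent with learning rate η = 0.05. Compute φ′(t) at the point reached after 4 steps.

φ′(t) = 6t
t₁ = -1 − 0.05·(-6) = -0.7
t₂ = -0.7 − 0.05·(-4.2) = -0.49
t₃ = -0.49 − 0.05·(-2.94) = -0.343
t₄ = -0.343 − 0.05·(-2.058) = -0.2401
φ′(t) at (-0.2401) = -1.4406

-1.4406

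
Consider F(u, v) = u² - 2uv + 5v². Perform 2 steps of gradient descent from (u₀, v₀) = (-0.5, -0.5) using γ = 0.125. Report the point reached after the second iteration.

∇F = (2u - 2v, -2u + 10v)
(u₁, v₁) = (-0.5, -0.5) − 0.125·(0, -4) = (-0.5, 0)
(u₂, v₂) = (-0.5, 0) − 0.125·(-1, 1) = (-0.375, -0.125)

(-0.375, -0.125)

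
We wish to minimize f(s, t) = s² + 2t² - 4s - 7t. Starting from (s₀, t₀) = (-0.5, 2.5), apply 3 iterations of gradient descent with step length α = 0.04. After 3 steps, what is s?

0.05328

∇f = (2s - 4, 4t - 7)
(s₁, t₁) = (-0.5, 2.5) − 0.04·(-5, 3) = (-0.3, 2.38)
(s₂, t₂) = (-0.3, 2.38) − 0.04·(-4.6, 2.52) = (-0.116, 2.2792)
(s₃, t₃) = (-0.116, 2.2792) − 0.04·(-4.232, 2.1168) = (0.05328, 2.194528)
s = 0.05328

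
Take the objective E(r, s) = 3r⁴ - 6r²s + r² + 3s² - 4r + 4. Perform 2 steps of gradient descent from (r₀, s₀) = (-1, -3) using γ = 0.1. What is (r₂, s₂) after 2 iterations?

(-101.4688, 11.376)

∇E = (12r³ - 12rs + 2r - 4, -6r² + 6s)
(r₁, s₁) = (-1, -3) − 0.1·(-54, -24) = (4.4, -0.6)
(r₂, s₂) = (4.4, -0.6) − 0.1·(1058.688, -119.76) = (-101.4688, 11.376)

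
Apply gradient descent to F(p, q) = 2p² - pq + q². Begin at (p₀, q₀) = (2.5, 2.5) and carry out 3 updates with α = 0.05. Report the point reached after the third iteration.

∇F = (4p - q, -p + 2q)
Step 1: at (2.5, 2.5), ∇F = (7.5, 2.5) → (2.5, 2.5) − 0.05·(7.5, 2.5) = (2.125, 2.375)
Step 2: at (2.125, 2.375), ∇F = (6.125, 2.625) → (2.125, 2.375) − 0.05·(6.125, 2.625) = (1.81875, 2.24375)
Step 3: at (1.81875, 2.24375), ∇F = (5.03125, 2.66875) → (1.81875, 2.24375) − 0.05·(5.03125, 2.66875) = (1.5671875, 2.1103125)

(1.5671875, 2.1103125)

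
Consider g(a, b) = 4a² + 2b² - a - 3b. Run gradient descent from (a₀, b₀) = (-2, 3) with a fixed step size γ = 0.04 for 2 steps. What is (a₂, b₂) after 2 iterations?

∇g = (8a - 1, 4b - 3)
Step 1: at (-2, 3), ∇g = (-17, 9) → (-2, 3) − 0.04·(-17, 9) = (-1.32, 2.64)
Step 2: at (-1.32, 2.64), ∇g = (-11.56, 7.56) → (-1.32, 2.64) − 0.04·(-11.56, 7.56) = (-0.8576, 2.3376)

(-0.8576, 2.3376)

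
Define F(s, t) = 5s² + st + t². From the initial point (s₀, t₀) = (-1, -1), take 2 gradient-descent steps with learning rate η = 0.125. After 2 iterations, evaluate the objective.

∇F = (10s + t, s + 2t)
(s₁, t₁) = (-1, -1) − 0.125·(-11, -3) = (0.375, -0.625)
(s₂, t₂) = (0.375, -0.625) − 0.125·(3.125, -0.875) = (-0.015625, -0.515625)
F(-0.015625, -0.515625) = 0.275146484375

0.275146484375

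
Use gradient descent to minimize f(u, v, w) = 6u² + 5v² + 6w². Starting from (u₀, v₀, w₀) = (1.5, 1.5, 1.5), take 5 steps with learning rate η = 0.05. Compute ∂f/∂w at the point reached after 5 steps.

0.18432

∇f = (12u, 10v, 12w)
(u₁, v₁, w₁) = (1.5, 1.5, 1.5) − 0.05·(18, 15, 18) = (0.6, 0.75, 0.6)
(u₂, v₂, w₂) = (0.6, 0.75, 0.6) − 0.05·(7.2, 7.5, 7.2) = (0.24, 0.375, 0.24)
(u₃, v₃, w₃) = (0.24, 0.375, 0.24) − 0.05·(2.88, 3.75, 2.88) = (0.096, 0.1875, 0.096)
(u₄, v₄, w₄) = (0.096, 0.1875, 0.096) − 0.05·(1.152, 1.875, 1.152) = (0.0384, 0.09375, 0.0384)
(u₅, v₅, w₅) = (0.0384, 0.09375, 0.0384) − 0.05·(0.4608, 0.9375, 0.4608) = (0.01536, 0.046875, 0.01536)
∂f/∂w at (0.01536, 0.046875, 0.01536) = 0.18432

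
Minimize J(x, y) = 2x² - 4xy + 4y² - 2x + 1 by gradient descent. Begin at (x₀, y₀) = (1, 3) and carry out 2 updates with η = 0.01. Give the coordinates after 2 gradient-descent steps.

∇J = (4x - 4y - 2, -4x + 8y)
Step 1: at (1, 3), ∇J = (-10, 20) → (1, 3) − 0.01·(-10, 20) = (1.1, 2.8)
Step 2: at (1.1, 2.8), ∇J = (-8.8, 18) → (1.1, 2.8) − 0.01·(-8.8, 18) = (1.188, 2.62)

(1.188, 2.62)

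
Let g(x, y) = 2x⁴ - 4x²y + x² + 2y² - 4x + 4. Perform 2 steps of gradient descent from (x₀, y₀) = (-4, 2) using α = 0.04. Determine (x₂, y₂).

(-922.56896, 36.7392)

∇g = (8x³ - 8xy + 2x - 4, -4x² + 4y)
Step 1: at (-4, 2), ∇g = (-460, -56) → (-4, 2) − 0.04·(-460, -56) = (14.4, 4.24)
Step 2: at (14.4, 4.24), ∇g = (23424.224, -812.48) → (14.4, 4.24) − 0.04·(23424.224, -812.48) = (-922.56896, 36.7392)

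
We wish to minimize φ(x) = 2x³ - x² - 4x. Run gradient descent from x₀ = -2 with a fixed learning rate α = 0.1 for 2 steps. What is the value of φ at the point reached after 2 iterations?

-9183.851599872

φ′(x) = 6x² - 2x - 4
x₁ = -2 − 0.1·24 = -4.4
x₂ = -4.4 − 0.1·120.96 = -16.496
φ(-16.496) = -9183.851599872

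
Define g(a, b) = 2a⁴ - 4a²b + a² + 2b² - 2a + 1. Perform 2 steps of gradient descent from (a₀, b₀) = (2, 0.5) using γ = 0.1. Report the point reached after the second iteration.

(35.2816, 6.916)

∇g = (8a³ - 8ab + 2a - 2, -4a² + 4b)
(a₁, b₁) = (2, 0.5) − 0.1·(58, -14) = (-3.8, 1.9)
(a₂, b₂) = (-3.8, 1.9) − 0.1·(-390.816, -50.16) = (35.2816, 6.916)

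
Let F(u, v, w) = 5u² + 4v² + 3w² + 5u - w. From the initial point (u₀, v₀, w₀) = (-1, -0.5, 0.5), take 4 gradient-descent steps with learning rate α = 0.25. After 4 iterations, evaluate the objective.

∇F = (10u + 5, 8v, 6w - 1)
Step 1: at (-1, -0.5, 0.5), ∇F = (-5, -4, 2) → (-1, -0.5, 0.5) − 0.25·(-5, -4, 2) = (0.25, 0.5, 0)
Step 2: at (0.25, 0.5, 0), ∇F = (7.5, 4, -1) → (0.25, 0.5, 0) − 0.25·(7.5, 4, -1) = (-1.625, -0.5, 0.25)
Step 3: at (-1.625, -0.5, 0.25), ∇F = (-11.25, -4, 0.5) → (-1.625, -0.5, 0.25) − 0.25·(-11.25, -4, 0.5) = (1.1875, 0.5, 0.125)
Step 4: at (1.1875, 0.5, 0.125), ∇F = (16.875, 4, -0.25) → (1.1875, 0.5, 0.125) − 0.25·(16.875, 4, -0.25) = (-3.03125, -0.5, 0.1875)
F(-3.03125, -0.5, 0.1875) = 31.7041015625

31.7041015625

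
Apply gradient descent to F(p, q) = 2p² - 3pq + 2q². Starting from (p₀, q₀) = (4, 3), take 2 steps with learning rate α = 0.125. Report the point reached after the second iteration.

∇F = (4p - 3q, -3p + 4q)
(p₁, q₁) = (4, 3) − 0.125·(7, 0) = (3.125, 3)
(p₂, q₂) = (3.125, 3) − 0.125·(3.5, 2.625) = (2.6875, 2.671875)

(2.6875, 2.671875)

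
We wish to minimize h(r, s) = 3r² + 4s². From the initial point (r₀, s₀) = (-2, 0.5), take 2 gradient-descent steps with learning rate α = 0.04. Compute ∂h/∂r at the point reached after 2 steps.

∇h = (6r, 8s)
(r₁, s₁) = (-2, 0.5) − 0.04·(-12, 4) = (-1.52, 0.34)
(r₂, s₂) = (-1.52, 0.34) − 0.04·(-9.12, 2.72) = (-1.1552, 0.2312)
∂h/∂r at (-1.1552, 0.2312) = -6.9312

-6.9312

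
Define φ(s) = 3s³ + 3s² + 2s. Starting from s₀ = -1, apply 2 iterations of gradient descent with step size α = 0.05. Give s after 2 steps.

-1.678125

φ′(s) = 9s² + 6s + 2
Step 1: φ′(-1) = 5; s₁ = -1 − 0.05·5 = -1.25
Step 2: φ′(-1.25) = 8.5625; s₂ = -1.25 − 0.05·8.5625 = -1.678125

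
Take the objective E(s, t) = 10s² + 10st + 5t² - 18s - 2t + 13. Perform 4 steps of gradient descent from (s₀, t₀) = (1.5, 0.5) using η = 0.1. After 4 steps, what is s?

∇E = (20s + 10t - 18, 10s + 10t - 2)
(s₁, t₁) = (1.5, 0.5) − 0.1·(17, 18) = (-0.2, -1.3)
(s₂, t₂) = (-0.2, -1.3) − 0.1·(-35, -17) = (3.3, 0.4)
(s₃, t₃) = (3.3, 0.4) − 0.1·(52, 35) = (-1.9, -3.1)
(s₄, t₄) = (-1.9, -3.1) − 0.1·(-87, -52) = (6.8, 2.1)
s = 6.8

6.8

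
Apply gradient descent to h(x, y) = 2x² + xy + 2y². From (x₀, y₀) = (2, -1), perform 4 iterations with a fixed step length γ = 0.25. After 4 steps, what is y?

∇h = (4x + y, x + 4y)
Step 1: at (2, -1), ∇h = (7, -2) → (2, -1) − 0.25·(7, -2) = (0.25, -0.5)
Step 2: at (0.25, -0.5), ∇h = (0.5, -1.75) → (0.25, -0.5) − 0.25·(0.5, -1.75) = (0.125, -0.0625)
Step 3: at (0.125, -0.0625), ∇h = (0.4375, -0.125) → (0.125, -0.0625) − 0.25·(0.4375, -0.125) = (0.015625, -0.03125)
Step 4: at (0.015625, -0.03125), ∇h = (0.03125, -0.109375) → (0.015625, -0.03125) − 0.25·(0.03125, -0.109375) = (0.0078125, -0.00390625)
y = -0.00390625

-0.00390625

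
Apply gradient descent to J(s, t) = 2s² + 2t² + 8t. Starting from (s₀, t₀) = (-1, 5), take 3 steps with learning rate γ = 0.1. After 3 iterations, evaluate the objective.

∇J = (4s, 4t + 8)
Step 1: at (-1, 5), ∇J = (-4, 28) → (-1, 5) − 0.1·(-4, 28) = (-0.6, 2.2)
Step 2: at (-0.6, 2.2), ∇J = (-2.4, 16.8) → (-0.6, 2.2) − 0.1·(-2.4, 16.8) = (-0.36, 0.52)
Step 3: at (-0.36, 0.52), ∇J = (-1.44, 10.08) → (-0.36, 0.52) − 0.1·(-1.44, 10.08) = (-0.216, -0.488)
J(-0.216, -0.488) = -3.3344

-3.3344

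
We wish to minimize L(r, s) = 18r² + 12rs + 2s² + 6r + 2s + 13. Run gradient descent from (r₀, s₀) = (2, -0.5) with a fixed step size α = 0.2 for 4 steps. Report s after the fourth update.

∇L = (36r + 12s + 6, 12r + 4s + 2)
Step 1: at (2, -0.5), ∇L = (72, 24) → (2, -0.5) − 0.2·(72, 24) = (-12.4, -5.3)
Step 2: at (-12.4, -5.3), ∇L = (-504, -168) → (-12.4, -5.3) − 0.2·(-504, -168) = (88.4, 28.3)
Step 3: at (88.4, 28.3), ∇L = (3528, 1176) → (88.4, 28.3) − 0.2·(3528, 1176) = (-617.2, -206.9)
Step 4: at (-617.2, -206.9), ∇L = (-24696, -8232) → (-617.2, -206.9) − 0.2·(-24696, -8232) = (4322, 1439.5)
s = 1439.5

1439.5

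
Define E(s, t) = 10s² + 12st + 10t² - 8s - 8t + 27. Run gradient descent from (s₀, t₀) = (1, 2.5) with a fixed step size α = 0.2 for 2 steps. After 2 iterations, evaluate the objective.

∇E = (20s + 12t - 8, 12s + 20t - 8)
Step 1: at (1, 2.5), ∇E = (42, 54) → (1, 2.5) − 0.2·(42, 54) = (-7.4, -8.3)
Step 2: at (-7.4, -8.3), ∇E = (-255.6, -262.8) → (-7.4, -8.3) − 0.2·(-255.6, -262.8) = (43.72, 44.26)
E(43.72, 44.26) = 61247.5864

61247.5864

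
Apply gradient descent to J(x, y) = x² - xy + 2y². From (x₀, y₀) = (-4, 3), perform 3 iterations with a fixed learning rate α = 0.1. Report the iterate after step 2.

∇J = (2x - y, -x + 4y)
Step 1: at (-4, 3), ∇J = (-11, 16) → (-4, 3) − 0.1·(-11, 16) = (-2.9, 1.4)
Step 2: at (-2.9, 1.4), ∇J = (-7.2, 8.5) → (-2.9, 1.4) − 0.1·(-7.2, 8.5) = (-2.18, 0.55)

(-2.18, 0.55)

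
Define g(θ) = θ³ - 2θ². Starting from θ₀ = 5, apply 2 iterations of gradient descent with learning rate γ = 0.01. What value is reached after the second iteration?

4.033925

g′(θ) = 3θ² - 4θ
θ₁ = 5 − 0.01·55 = 4.45
θ₂ = 4.45 − 0.01·41.6075 = 4.033925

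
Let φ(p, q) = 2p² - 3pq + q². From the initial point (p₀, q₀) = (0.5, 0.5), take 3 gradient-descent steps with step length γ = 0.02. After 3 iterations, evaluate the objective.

∇φ = (4p - 3q, -3p + 2q)
Step 1: at (0.5, 0.5), ∇φ = (0.5, -0.5) → (0.5, 0.5) − 0.02·(0.5, -0.5) = (0.49, 0.51)
Step 2: at (0.49, 0.51), ∇φ = (0.43, -0.45) → (0.49, 0.51) − 0.02·(0.43, -0.45) = (0.4814, 0.519)
Step 3: at (0.4814, 0.519), ∇φ = (0.3686, -0.4062) → (0.4814, 0.519) − 0.02·(0.3686, -0.4062) = (0.474028, 0.527124)
φ(0.474028, 0.527124) = -0.022349805472

-0.022349805472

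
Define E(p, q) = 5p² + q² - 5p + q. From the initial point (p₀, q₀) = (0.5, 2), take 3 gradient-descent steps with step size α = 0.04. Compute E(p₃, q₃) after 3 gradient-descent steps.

2.2897187584

∇E = (10p - 5, 2q + 1)
(p₁, q₁) = (0.5, 2) − 0.04·(0, 5) = (0.5, 1.8)
(p₂, q₂) = (0.5, 1.8) − 0.04·(0, 4.6) = (0.5, 1.616)
(p₃, q₃) = (0.5, 1.616) − 0.04·(0, 4.232) = (0.5, 1.44672)
E(0.5, 1.44672) = 2.2897187584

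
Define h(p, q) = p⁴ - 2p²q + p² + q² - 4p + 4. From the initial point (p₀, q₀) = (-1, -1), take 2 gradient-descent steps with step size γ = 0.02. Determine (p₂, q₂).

(-0.52834816, -0.862464)

∇h = (4p³ - 4pq + 2p - 4, -2p² + 2q)
(p₁, q₁) = (-1, -1) − 0.02·(-14, -4) = (-0.72, -0.92)
(p₂, q₂) = (-0.72, -0.92) − 0.02·(-9.582592, -2.8768) = (-0.52834816, -0.862464)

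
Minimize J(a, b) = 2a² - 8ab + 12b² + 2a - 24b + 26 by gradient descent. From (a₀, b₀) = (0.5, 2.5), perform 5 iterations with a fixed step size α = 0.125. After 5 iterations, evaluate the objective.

∇J = (4a - 8b + 2, -8a + 24b - 24)
Step 1: at (0.5, 2.5), ∇J = (-16, 32) → (0.5, 2.5) − 0.125·(-16, 32) = (2.5, -1.5)
Step 2: at (2.5, -1.5), ∇J = (24, -80) → (2.5, -1.5) − 0.125·(24, -80) = (-0.5, 8.5)
Step 3: at (-0.5, 8.5), ∇J = (-68, 184) → (-0.5, 8.5) − 0.125·(-68, 184) = (8, -14.5)
Step 4: at (8, -14.5), ∇J = (150, -436) → (8, -14.5) − 0.125·(150, -436) = (-10.75, 40)
Step 5: at (-10.75, 40), ∇J = (-361, 1022) → (-10.75, 40) − 0.125·(-361, 1022) = (34.375, -87.75)
J(34.375, -87.75) = 121096.03125

121096.03125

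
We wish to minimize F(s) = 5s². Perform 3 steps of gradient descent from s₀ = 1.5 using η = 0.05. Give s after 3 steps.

0.1875

F′(s) = 10s
s₁ = 1.5 − 0.05·15 = 0.75
s₂ = 0.75 − 0.05·7.5 = 0.375
s₃ = 0.375 − 0.05·3.75 = 0.1875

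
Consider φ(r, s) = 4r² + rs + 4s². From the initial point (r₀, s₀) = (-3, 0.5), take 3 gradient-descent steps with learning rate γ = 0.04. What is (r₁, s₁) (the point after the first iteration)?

∇φ = (8r + s, r + 8s)
(r₁, s₁) = (-3, 0.5) − 0.04·(-23.5, 1) = (-2.06, 0.46)

(-2.06, 0.46)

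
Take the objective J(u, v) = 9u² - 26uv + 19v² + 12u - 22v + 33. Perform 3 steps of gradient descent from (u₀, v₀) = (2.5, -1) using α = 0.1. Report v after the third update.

215.108

∇J = (18u - 26v + 12, -26u + 38v - 22)
Step 1: at (2.5, -1), ∇J = (83, -125) → (2.5, -1) − 0.1·(83, -125) = (-5.8, 11.5)
Step 2: at (-5.8, 11.5), ∇J = (-391.4, 565.8) → (-5.8, 11.5) − 0.1·(-391.4, 565.8) = (33.34, -45.08)
Step 3: at (33.34, -45.08), ∇J = (1784.2, -2601.88) → (33.34, -45.08) − 0.1·(1784.2, -2601.88) = (-145.08, 215.108)
v = 215.108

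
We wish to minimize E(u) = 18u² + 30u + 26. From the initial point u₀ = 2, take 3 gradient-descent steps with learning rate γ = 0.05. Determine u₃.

E′(u) = 36u + 30
u₁ = 2 − 0.05·102 = -3.1
u₂ = -3.1 − 0.05·(-81.6) = 0.98
u₃ = 0.98 − 0.05·65.28 = -2.284

-2.284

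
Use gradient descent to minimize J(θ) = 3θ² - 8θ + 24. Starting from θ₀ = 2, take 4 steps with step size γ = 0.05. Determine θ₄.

1.4934

J′(θ) = 6θ - 8
Step 1: J′(2) = 4; θ₁ = 2 − 0.05·4 = 1.8
Step 2: J′(1.8) = 2.8; θ₂ = 1.8 − 0.05·2.8 = 1.66
Step 3: J′(1.66) = 1.96; θ₃ = 1.66 − 0.05·1.96 = 1.562
Step 4: J′(1.562) = 1.372; θ₄ = 1.562 − 0.05·1.372 = 1.4934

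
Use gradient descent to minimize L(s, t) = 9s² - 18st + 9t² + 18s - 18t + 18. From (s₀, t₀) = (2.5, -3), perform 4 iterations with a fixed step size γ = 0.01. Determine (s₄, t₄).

(-0.20474048, -0.29525952)

∇L = (18s - 18t + 18, -18s + 18t - 18)
Step 1: at (2.5, -3), ∇L = (117, -117) → (2.5, -3) − 0.01·(117, -117) = (1.33, -1.83)
Step 2: at (1.33, -1.83), ∇L = (74.88, -74.88) → (1.33, -1.83) − 0.01·(74.88, -74.88) = (0.5812, -1.0812)
Step 3: at (0.5812, -1.0812), ∇L = (47.9232, -47.9232) → (0.5812, -1.0812) − 0.01·(47.9232, -47.9232) = (0.101968, -0.601968)
Step 4: at (0.101968, -0.601968), ∇L = (30.670848, -30.670848) → (0.101968, -0.601968) − 0.01·(30.670848, -30.670848) = (-0.20474048, -0.29525952)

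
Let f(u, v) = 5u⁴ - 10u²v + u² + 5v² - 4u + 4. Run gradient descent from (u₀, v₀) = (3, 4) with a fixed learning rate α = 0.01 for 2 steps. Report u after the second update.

0.0024016

∇f = (20u³ - 20uv + 2u - 4, -10u² + 10v)
(u₁, v₁) = (3, 4) − 0.01·(302, -50) = (-0.02, 4.5)
(u₂, v₂) = (-0.02, 4.5) − 0.01·(-2.24016, 44.996) = (0.0024016, 4.05004)
u = 0.0024016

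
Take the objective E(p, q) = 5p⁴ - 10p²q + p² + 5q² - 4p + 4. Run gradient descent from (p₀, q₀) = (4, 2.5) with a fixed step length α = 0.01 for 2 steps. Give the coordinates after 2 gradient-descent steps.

∇E = (20p³ - 20pq + 2p - 4, -10p² + 10q)
(p₁, q₁) = (4, 2.5) − 0.01·(1084, -135) = (-6.84, 3.85)
(p₂, q₂) = (-6.84, 3.85) − 0.01·(-5891.27008, -429.356) = (52.0727008, 8.14356)

(52.0727008, 8.14356)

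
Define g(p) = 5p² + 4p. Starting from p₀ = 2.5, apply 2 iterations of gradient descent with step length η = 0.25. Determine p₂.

6.125

g′(p) = 10p + 4
Step 1: g′(2.5) = 29; p₁ = 2.5 − 0.25·29 = -4.75
Step 2: g′(-4.75) = -43.5; p₂ = -4.75 − 0.25·(-43.5) = 6.125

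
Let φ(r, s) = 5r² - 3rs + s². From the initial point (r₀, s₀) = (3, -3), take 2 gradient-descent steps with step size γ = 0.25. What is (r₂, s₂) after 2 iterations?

(10.6875, -4.6875)

∇φ = (10r - 3s, -3r + 2s)
Step 1: at (3, -3), ∇φ = (39, -15) → (3, -3) − 0.25·(39, -15) = (-6.75, 0.75)
Step 2: at (-6.75, 0.75), ∇φ = (-69.75, 21.75) → (-6.75, 0.75) − 0.25·(-69.75, 21.75) = (10.6875, -4.6875)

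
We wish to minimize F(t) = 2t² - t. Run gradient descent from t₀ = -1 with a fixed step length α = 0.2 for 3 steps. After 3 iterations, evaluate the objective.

-0.1248

F′(t) = 4t - 1
Step 1: F′(-1) = -5; t₁ = -1 − 0.2·(-5) = 0
Step 2: F′(0) = -1; t₂ = 0 − 0.2·(-1) = 0.2
Step 3: F′(0.2) = -0.2; t₃ = 0.2 − 0.2·(-0.2) = 0.24
F(0.24) = -0.1248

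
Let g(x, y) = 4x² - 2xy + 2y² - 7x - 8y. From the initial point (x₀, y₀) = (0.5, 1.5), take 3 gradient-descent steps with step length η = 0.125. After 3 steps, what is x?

1.4375

∇g = (8x - 2y - 7, -2x + 4y - 8)
(x₁, y₁) = (0.5, 1.5) − 0.125·(-6, -3) = (1.25, 1.875)
(x₂, y₂) = (1.25, 1.875) − 0.125·(-0.75, -3) = (1.34375, 2.25)
(x₃, y₃) = (1.34375, 2.25) − 0.125·(-0.75, -1.6875) = (1.4375, 2.4609375)
x = 1.4375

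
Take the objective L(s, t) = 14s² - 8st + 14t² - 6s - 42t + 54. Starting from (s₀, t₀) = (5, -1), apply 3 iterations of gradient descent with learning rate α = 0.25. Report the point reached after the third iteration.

∇L = (28s - 8t - 6, -8s + 28t - 42)
Step 1: at (5, -1), ∇L = (142, -110) → (5, -1) − 0.25·(142, -110) = (-30.5, 26.5)
Step 2: at (-30.5, 26.5), ∇L = (-1072, 944) → (-30.5, 26.5) − 0.25·(-1072, 944) = (237.5, -209.5)
Step 3: at (237.5, -209.5), ∇L = (8320, -7808) → (237.5, -209.5) − 0.25·(8320, -7808) = (-1842.5, 1742.5)

(-1842.5, 1742.5)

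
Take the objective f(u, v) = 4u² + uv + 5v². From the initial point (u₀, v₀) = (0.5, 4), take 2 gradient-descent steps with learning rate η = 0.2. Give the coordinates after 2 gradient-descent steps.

(1.48, 4.32)

∇f = (8u + v, u + 10v)
Step 1: at (0.5, 4), ∇f = (8, 40.5) → (0.5, 4) − 0.2·(8, 40.5) = (-1.1, -4.1)
Step 2: at (-1.1, -4.1), ∇f = (-12.9, -42.1) → (-1.1, -4.1) − 0.2·(-12.9, -42.1) = (1.48, 4.32)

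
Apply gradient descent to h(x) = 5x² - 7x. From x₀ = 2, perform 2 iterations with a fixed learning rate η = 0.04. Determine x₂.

1.168

h′(x) = 10x - 7
Step 1: h′(2) = 13; x₁ = 2 − 0.04·13 = 1.48
Step 2: h′(1.48) = 7.8; x₂ = 1.48 − 0.04·7.8 = 1.168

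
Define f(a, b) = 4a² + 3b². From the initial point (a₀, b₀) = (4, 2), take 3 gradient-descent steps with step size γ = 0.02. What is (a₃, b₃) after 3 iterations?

(2.370816, 1.362944)

∇f = (8a, 6b)
(a₁, b₁) = (4, 2) − 0.02·(32, 12) = (3.36, 1.76)
(a₂, b₂) = (3.36, 1.76) − 0.02·(26.88, 10.56) = (2.8224, 1.5488)
(a₃, b₃) = (2.8224, 1.5488) − 0.02·(22.5792, 9.2928) = (2.370816, 1.362944)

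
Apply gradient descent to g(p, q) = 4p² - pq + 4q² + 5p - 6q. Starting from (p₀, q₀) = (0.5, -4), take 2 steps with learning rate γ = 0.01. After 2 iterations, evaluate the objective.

64.496996815

∇g = (8p - q + 5, -p + 8q - 6)
(p₁, q₁) = (0.5, -4) − 0.01·(13, -38.5) = (0.37, -3.615)
(p₂, q₂) = (0.37, -3.615) − 0.01·(11.575, -35.29) = (0.25425, -3.2621)
g(0.25425, -3.2621) = 64.496996815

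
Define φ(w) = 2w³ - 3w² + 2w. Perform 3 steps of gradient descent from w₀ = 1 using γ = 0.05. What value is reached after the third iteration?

φ′(w) = 6w² - 6w + 2
Step 1: φ′(1) = 2; w₁ = 1 − 0.05·2 = 0.9
Step 2: φ′(0.9) = 1.46; w₂ = 0.9 − 0.05·1.46 = 0.827
Step 3: φ′(0.827) = 1.141574; w₃ = 0.827 − 0.05·1.141574 = 0.7699213

0.7699213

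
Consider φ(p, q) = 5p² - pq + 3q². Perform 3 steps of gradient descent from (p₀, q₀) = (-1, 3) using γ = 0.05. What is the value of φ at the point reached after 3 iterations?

∇φ = (10p - q, -p + 6q)
Step 1: at (-1, 3), ∇φ = (-13, 19) → (-1, 3) − 0.05·(-13, 19) = (-0.35, 2.05)
Step 2: at (-0.35, 2.05), ∇φ = (-5.55, 12.65) → (-0.35, 2.05) − 0.05·(-5.55, 12.65) = (-0.0725, 1.4175)
Step 3: at (-0.0725, 1.4175), ∇φ = (-2.1425, 8.5775) → (-0.0725, 1.4175) − 0.05·(-2.1425, 8.5775) = (0.034625, 0.988625)
φ(0.034625, 0.988625) = 2.903901484375

2.903901484375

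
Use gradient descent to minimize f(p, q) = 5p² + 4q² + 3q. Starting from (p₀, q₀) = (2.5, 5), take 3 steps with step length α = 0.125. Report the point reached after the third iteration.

∇f = (10p, 8q + 3)
Step 1: at (2.5, 5), ∇f = (25, 43) → (2.5, 5) − 0.125·(25, 43) = (-0.625, -0.375)
Step 2: at (-0.625, -0.375), ∇f = (-6.25, 0) → (-0.625, -0.375) − 0.125·(-6.25, 0) = (0.15625, -0.375)
Step 3: at (0.15625, -0.375), ∇f = (1.5625, 0) → (0.15625, -0.375) − 0.125·(1.5625, 0) = (-0.0390625, -0.375)

(-0.0390625, -0.375)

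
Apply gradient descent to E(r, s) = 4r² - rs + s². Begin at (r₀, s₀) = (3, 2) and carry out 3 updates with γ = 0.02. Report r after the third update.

∇E = (8r - s, -r + 2s)
(r₁, s₁) = (3, 2) − 0.02·(22, 1) = (2.56, 1.98)
(r₂, s₂) = (2.56, 1.98) − 0.02·(18.5, 1.4) = (2.19, 1.952)
(r₃, s₃) = (2.19, 1.952) − 0.02·(15.568, 1.714) = (1.87864, 1.91772)
r = 1.87864

1.87864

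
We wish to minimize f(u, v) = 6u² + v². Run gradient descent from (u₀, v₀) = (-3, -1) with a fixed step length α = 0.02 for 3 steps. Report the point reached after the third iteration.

∇f = (12u, 2v)
(u₁, v₁) = (-3, -1) − 0.02·(-36, -2) = (-2.28, -0.96)
(u₂, v₂) = (-2.28, -0.96) − 0.02·(-27.36, -1.92) = (-1.7328, -0.9216)
(u₃, v₃) = (-1.7328, -0.9216) − 0.02·(-20.7936, -1.8432) = (-1.316928, -0.884736)

(-1.316928, -0.884736)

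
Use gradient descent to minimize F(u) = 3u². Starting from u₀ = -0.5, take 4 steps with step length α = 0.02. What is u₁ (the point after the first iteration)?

F′(u) = 6u
Step 1: F′(-0.5) = -3; u₁ = -0.5 − 0.02·(-3) = -0.44

-0.44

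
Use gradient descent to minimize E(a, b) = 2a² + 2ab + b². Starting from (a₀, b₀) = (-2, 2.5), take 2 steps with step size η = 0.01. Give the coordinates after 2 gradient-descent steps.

(-1.941, 2.4796)

∇E = (4a + 2b, 2a + 2b)
(a₁, b₁) = (-2, 2.5) − 0.01·(-3, 1) = (-1.97, 2.49)
(a₂, b₂) = (-1.97, 2.49) − 0.01·(-2.9, 1.04) = (-1.941, 2.4796)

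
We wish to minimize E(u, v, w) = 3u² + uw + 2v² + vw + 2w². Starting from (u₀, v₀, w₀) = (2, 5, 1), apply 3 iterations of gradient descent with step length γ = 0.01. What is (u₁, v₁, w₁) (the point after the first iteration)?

∇E = (6u + w, 4v + w, u + v + 4w)
(u₁, v₁, w₁) = (2, 5, 1) − 0.01·(13, 21, 11) = (1.87, 4.79, 0.89)

(1.87, 4.79, 0.89)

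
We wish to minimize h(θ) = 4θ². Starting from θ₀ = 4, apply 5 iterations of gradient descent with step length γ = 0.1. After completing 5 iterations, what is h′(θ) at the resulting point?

0.01024

h′(θ) = 8θ
Step 1: h′(4) = 32; θ₁ = 4 − 0.1·32 = 0.8
Step 2: h′(0.8) = 6.4; θ₂ = 0.8 − 0.1·6.4 = 0.16
Step 3: h′(0.16) = 1.28; θ₃ = 0.16 − 0.1·1.28 = 0.032
Step 4: h′(0.032) = 0.256; θ₄ = 0.032 − 0.1·0.256 = 0.0064
Step 5: h′(0.0064) = 0.0512; θ₅ = 0.0064 − 0.1·0.0512 = 0.00128
h′(θ) at (0.00128) = 0.01024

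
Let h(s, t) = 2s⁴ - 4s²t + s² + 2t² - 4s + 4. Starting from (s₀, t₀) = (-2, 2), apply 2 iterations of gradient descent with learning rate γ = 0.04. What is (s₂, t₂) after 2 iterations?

(-0.48448, 1.9744)

∇h = (8s³ - 8st + 2s - 4, -4s² + 4t)
(s₁, t₁) = (-2, 2) − 0.04·(-40, -8) = (-0.4, 2.32)
(s₂, t₂) = (-0.4, 2.32) − 0.04·(2.112, 8.64) = (-0.48448, 1.9744)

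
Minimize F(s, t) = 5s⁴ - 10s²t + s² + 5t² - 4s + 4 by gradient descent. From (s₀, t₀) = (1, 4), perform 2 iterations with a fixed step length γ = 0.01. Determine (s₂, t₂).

∇F = (20s³ - 20st + 2s - 4, -10s² + 10t)
Step 1: at (1, 4), ∇F = (-62, 30) → (1, 4) − 0.01·(-62, 30) = (1.62, 3.7)
Step 2: at (1.62, 3.7), ∇F = (-35.60944, 10.756) → (1.62, 3.7) − 0.01·(-35.60944, 10.756) = (1.9760944, 3.59244)

(1.9760944, 3.59244)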